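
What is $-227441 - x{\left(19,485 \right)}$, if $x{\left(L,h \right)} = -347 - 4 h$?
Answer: $-225154$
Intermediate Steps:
$-227441 - x{\left(19,485 \right)} = -227441 - \left(-347 - 1940\right) = -227441 - -2287 = -227441 + 2287 = -225154$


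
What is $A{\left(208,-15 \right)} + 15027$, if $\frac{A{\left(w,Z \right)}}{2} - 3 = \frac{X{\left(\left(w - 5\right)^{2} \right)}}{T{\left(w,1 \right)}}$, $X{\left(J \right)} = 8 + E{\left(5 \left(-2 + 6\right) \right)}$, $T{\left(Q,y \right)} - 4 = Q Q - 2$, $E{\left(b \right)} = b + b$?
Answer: $\frac{108402979}{7211} \approx 15033.0$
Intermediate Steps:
$E{\left(b \right)} = 2 b$
$T{\left(Q,y \right)} = 2 + Q^{2}$ ($T{\left(Q,y \right)} = 4 + \left(Q Q - 2\right) = 4 + \left(Q^{2} - 2\right) = 4 + \left(-2 + Q^{2}\right) = 2 + Q^{2}$)
$X{\left(J \right)} = 48$ ($X{\left(J \right)} = 8 + 2 \cdot 5 \left(-2 + 6\right) = 8 + 2 \cdot 5 \cdot 4 = 8 + 2 \cdot 20 = 8 + 40 = 48$)
$A{\left(w,Z \right)} = 6 + \frac{96}{2 + w^{2}}$ ($A{\left(w,Z \right)} = 6 + 2 \frac{48}{2 + w^{2}} = 6 + \frac{96}{2 + w^{2}}$)
$A{\left(208,-15 \right)} + 15027 = \frac{6 \left(18 + 208^{2}\right)}{2 + 208^{2}} + 15027 = \frac{6 \left(18 + 43264\right)}{2 + 43264} + 15027 = 6 \cdot \frac{1}{43266} \cdot 43282 + 15027 = \frac{43282}{7211} + 15027 = \frac{108402979}{7211}$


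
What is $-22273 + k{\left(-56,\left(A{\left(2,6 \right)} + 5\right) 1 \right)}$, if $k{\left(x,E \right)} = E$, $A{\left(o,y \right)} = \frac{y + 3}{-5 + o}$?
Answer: $-22271$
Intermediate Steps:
$A{\left(o,y \right)} = \frac{3 + y}{-5 + o}$
$-22273 + k{\left(-56,\left(A{\left(2,6 \right)} + 5\right) 1 \right)} = -22273 + \left(\frac{3 + 6}{-5 + 2} + 5\right) 1 = -22273 + \left(\frac{1}{-3} \cdot 9 + 5\right) 1 = -22273 + \left(\left(- \frac{1}{3}\right) 9 + 5\right) 1 = -22273 + \left(-3 + 5\right) 1 = -22273 + 2 \cdot 1 = -22273 + 2 = -22271$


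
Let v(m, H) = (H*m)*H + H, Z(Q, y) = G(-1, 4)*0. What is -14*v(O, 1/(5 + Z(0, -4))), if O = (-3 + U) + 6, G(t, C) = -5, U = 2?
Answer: -28/5 ≈ -5.6000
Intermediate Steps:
Z(Q, y) = 0 (Z(Q, y) = -5*0 = 0)
O = 5 (O = (-3 + 2) + 6 = -1 + 6 = 5)
v(m, H) = H + m*H**2 (v(m, H) = m*H**2 + H = H + m*H**2)
-14*v(O, 1/(5 + Z(0, -4))) = -14*(1 + 5/(5 + 0))/(5 + 0) = -14*(1 + 5/5)/5 = -14*(1 + (1/5)*5)/5 = -14*(1 + 1)/5 = -14*2/5 = -28/5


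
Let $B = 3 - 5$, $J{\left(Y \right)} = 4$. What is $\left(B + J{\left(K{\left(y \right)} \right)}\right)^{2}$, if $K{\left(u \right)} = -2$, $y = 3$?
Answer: $4$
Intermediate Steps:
$B = -2$
$\left(B + J{\left(K{\left(y \right)} \right)}\right)^{2} = \left(-2 + 4\right)^{2} = 2^{2} = 4$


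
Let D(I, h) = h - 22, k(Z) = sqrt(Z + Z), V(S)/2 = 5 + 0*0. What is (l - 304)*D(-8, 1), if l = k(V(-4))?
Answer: 6384 - 42*sqrt(5) ≈ 6290.1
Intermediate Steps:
V(S) = 10 (V(S) = 2*(5 + 0*0) = 2*(5 + 0) = 2*5 = 10)
k(Z) = sqrt(2)*sqrt(Z) (k(Z) = sqrt(2*Z) = sqrt(2)*sqrt(Z))
l = 2*sqrt(5) (l = sqrt(2)*sqrt(10) = 2*sqrt(5) ≈ 4.4721)
D(I, h) = -22 + h
(l - 304)*D(-8, 1) = (2*sqrt(5) - 304)*(-22 + 1) = (-304 + 2*sqrt(5))*(-21) = 6384 - 42*sqrt(5)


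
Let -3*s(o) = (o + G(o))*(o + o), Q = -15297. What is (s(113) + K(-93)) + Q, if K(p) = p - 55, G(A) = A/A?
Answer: -24033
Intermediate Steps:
G(A) = 1
K(p) = -55 + p
s(o) = -2*o*(1 + o)/3 (s(o) = -(o + 1)*(o + o)/3 = -(1 + o)*2*o/3 = -2*o*(1 + o)/3)
(s(113) + K(-93)) + Q = (-2/3*113*(1 + 113) + (-55 - 93)) - 15297 = (-2/3*113*114 - 148) - 15297 = (-8588 - 148) - 15297 = -8736 - 15297 = -24033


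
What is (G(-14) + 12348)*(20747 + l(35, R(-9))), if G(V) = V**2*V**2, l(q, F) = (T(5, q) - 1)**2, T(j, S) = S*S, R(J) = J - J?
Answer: 77106607172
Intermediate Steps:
R(J) = 0
T(j, S) = S**2
l(q, F) = (-1 + q**2)**2 (l(q, F) = (q**2 - 1)**2 = (-1 + q**2)**2)
G(V) = V**4
(G(-14) + 12348)*(20747 + l(35, R(-9))) = ((-14)**4 + 12348)*(20747 + (-1 + 35**2)**2) = (38416 + 12348)*(20747 + (-1 + 1225)**2) = 50764*(20747 + 1224**2) = 50764*(20747 + 1498176) = 50764*1518923 = 77106607172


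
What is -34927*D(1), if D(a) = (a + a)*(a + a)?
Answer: -139708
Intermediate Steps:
D(a) = 4*a² (D(a) = (2*a)*(2*a) = 4*a²)
-34927*D(1) = -139708*1² = -139708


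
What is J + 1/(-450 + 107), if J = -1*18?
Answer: -6175/343 ≈ -18.003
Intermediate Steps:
J = -18
J + 1/(-450 + 107) = -18 + 1/(-450 + 107) = -18 + 1/(-343) = -18 - 1/343 = -6175/343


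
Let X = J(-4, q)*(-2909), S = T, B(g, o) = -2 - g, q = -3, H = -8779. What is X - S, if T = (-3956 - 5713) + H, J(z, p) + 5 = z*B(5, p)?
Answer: -48459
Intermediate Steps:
J(z, p) = -5 - 7*z (J(z, p) = -5 + z*(-2 - 1*5) = -5 + z*(-2 - 5) = -5 + z*(-7) = -5 - 7*z)
T = -18448 (T = (-3956 - 5713) - 8779 = -9669 - 8779 = -18448)
S = -18448
X = -66907 (X = (-5 - 7*(-4))*(-2909) = (-5 + 28)*(-2909) = 23*(-2909) = -66907)
X - S = -66907 - 1*(-18448) = -66907 + 18448 = -48459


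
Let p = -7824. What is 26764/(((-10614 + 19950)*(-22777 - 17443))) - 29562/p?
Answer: 28906619431/7650688620 ≈ 3.7783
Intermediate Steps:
26764/(((-10614 + 19950)*(-22777 - 17443))) - 29562/p = 26764/(((-10614 + 19950)*(-22777 - 17443))) - 29562/(-7824) = 26764/((9336*(-40220))) - 29562*(-1/7824) = 26764/(-375493920) + 4927/1304 = 26764*(-1/375493920) + 4927/1304 = -6691/93873480 + 4927/1304 = 28906619431/7650688620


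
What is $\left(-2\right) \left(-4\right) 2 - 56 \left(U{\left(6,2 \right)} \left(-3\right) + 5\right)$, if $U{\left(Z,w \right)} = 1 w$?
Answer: $72$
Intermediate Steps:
$U{\left(Z,w \right)} = w$
$\left(-2\right) \left(-4\right) 2 - 56 \left(U{\left(6,2 \right)} \left(-3\right) + 5\right) = \left(-2\right) \left(-4\right) 2 - 56 \left(2 \left(-3\right) + 5\right) = 8 \cdot 2 - 56 \left(-6 + 5\right) = 16 - -56 = 16 + 56 = 72$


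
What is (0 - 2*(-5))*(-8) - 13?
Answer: -93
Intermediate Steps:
(0 - 2*(-5))*(-8) - 13 = (0 + 10)*(-8) - 13 = 10*(-8) - 13 = -80 - 13 = -93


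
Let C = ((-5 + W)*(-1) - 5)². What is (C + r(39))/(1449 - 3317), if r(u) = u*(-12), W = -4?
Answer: 113/467 ≈ 0.24197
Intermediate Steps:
r(u) = -12*u
C = 16 (C = ((-5 - 4)*(-1) - 5)² = (-9*(-1) - 5)² = (9 - 5)² = 4² = 16)
(C + r(39))/(1449 - 3317) = (16 - 12*39)/(1449 - 3317) = (16 - 468)/(-1868) = -452*(-1/1868) = 113/467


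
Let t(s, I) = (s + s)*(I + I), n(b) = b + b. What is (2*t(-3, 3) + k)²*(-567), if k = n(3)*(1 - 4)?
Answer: -4592700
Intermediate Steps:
n(b) = 2*b
t(s, I) = 4*I*s (t(s, I) = (2*s)*(2*I) = 4*I*s)
k = -18 (k = (2*3)*(1 - 4) = 6*(-3) = -18)
(2*t(-3, 3) + k)²*(-567) = (2*(4*3*(-3)) - 18)²*(-567) = (2*(-36) - 18)²*(-567) = (-72 - 18)²*(-567) = (-90)²*(-567) = 8100*(-567) = -4592700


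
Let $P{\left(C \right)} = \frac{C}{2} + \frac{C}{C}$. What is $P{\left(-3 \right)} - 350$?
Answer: $- \frac{701}{2} \approx -350.5$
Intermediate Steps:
$P{\left(C \right)} = 1 + \frac{C}{2}$ ($P{\left(C \right)} = C \frac{1}{2} + 1 = \frac{C}{2} + 1 = 1 + \frac{C}{2}$)
$P{\left(-3 \right)} - 350 = \left(1 + \frac{1}{2} \left(-3\right)\right) - 350 = \left(1 - \frac{3}{2}\right) - 350 = - \frac{1}{2} - 350 = - \frac{701}{2}$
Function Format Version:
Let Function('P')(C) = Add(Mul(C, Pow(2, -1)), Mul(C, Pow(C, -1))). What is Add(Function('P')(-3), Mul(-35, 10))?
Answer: Rational(-701, 2) ≈ -350.50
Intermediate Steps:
Function('P')(C) = Add(1, Mul(Rational(1, 2), C)) (Function('P')(C) = Add(Mul(C, Rational(1, 2)), 1) = Add(Mul(Rational(1, 2), C), 1) = Add(1, Mul(Rational(1, 2), C)))
Add(Function('P')(-3), Mul(-35, 10)) = Add(Add(1, Mul(Rational(1, 2), -3)), Mul(-35, 10)) = Add(Add(1, Rational(-3, 2)), -350) = Add(Rational(-1, 2), -350) = Rational(-701, 2)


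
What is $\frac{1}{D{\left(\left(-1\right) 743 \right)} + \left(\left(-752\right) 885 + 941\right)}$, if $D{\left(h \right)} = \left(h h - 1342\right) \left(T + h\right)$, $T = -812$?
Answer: $- \frac{1}{857013964} \approx -1.1668 \cdot 10^{-9}$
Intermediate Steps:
$D{\left(h \right)} = \left(-1342 + h^{2}\right) \left(-812 + h\right)$ ($D{\left(h \right)} = \left(h h - 1342\right) \left(-812 + h\right) = \left(h^{2} - 1342\right) \left(-812 + h\right) = \left(-1342 + h^{2}\right) \left(-812 + h\right)$)
$\frac{1}{D{\left(\left(-1\right) 743 \right)} + \left(\left(-752\right) 885 + 941\right)} = \frac{1}{\left(1089704 + \left(\left(-1\right) 743\right)^{3} - 1342 \left(\left(-1\right) 743\right) - 812 \left(\left(-1\right) 743\right)^{2}\right) + \left(\left(-752\right) 885 + 941\right)} = \frac{1}{\left(1089704 + \left(-743\right)^{3} - -997106 - 812 \left(-743\right)^{2}\right) + \left(-665520 + 941\right)} = \frac{1}{\left(1089704 - 410172407 + 997106 - 448263788\right) - 664579} = \frac{1}{-856349385 - 664579} = \frac{1}{-857013964} = - \frac{1}{857013964}$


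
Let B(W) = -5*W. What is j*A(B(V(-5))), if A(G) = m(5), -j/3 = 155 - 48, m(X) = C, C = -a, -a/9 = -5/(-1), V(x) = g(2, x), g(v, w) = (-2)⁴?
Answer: -14445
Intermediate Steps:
g(v, w) = 16
V(x) = 16
a = -45 (a = -(-45)/(-1) = -(-45)*(-1) = -9*5 = -45)
C = 45 (C = -1*(-45) = 45)
m(X) = 45
j = -321 (j = -3*(155 - 48) = -3*107 = -321)
A(G) = 45
j*A(B(V(-5))) = -321*45 = -14445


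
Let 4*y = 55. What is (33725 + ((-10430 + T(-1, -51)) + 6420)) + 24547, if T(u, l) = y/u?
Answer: 216993/4 ≈ 54248.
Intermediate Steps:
y = 55/4 (y = (¼)*55 = 55/4 ≈ 13.750)
T(u, l) = 55/(4*u)
(33725 + ((-10430 + T(-1, -51)) + 6420)) + 24547 = (33725 + ((-10430 + (55/4)/(-1)) + 6420)) + 24547 = (33725 + ((-10430 + (55/4)*(-1)) + 6420)) + 24547 = (33725 + ((-10430 - 55/4) + 6420)) + 24547 = (33725 + (-41775/4 + 6420)) + 24547 = (33725 - 16095/4) + 24547 = 118805/4 + 24547 = 216993/4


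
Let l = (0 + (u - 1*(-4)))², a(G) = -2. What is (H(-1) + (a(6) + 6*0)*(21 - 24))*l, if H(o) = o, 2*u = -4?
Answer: 20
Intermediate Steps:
u = -2 (u = (½)*(-4) = -2)
l = 4 (l = (0 + (-2 - 1*(-4)))² = (0 + (-2 + 4))² = (0 + 2)² = 2² = 4)
(H(-1) + (a(6) + 6*0)*(21 - 24))*l = (-1 + (-2 + 6*0)*(21 - 24))*4 = (-1 + (-2 + 0)*(-3))*4 = (-1 - 2*(-3))*4 = (-1 + 6)*4 = 5*4 = 20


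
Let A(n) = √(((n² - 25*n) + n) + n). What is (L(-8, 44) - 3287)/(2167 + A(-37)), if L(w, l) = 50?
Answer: -7014579/4693669 + 6474*√555/4693669 ≈ -1.4620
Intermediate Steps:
A(n) = √(n² - 23*n) (A(n) = √((n² - 24*n) + n) = √(n² - 23*n))
(L(-8, 44) - 3287)/(2167 + A(-37)) = (50 - 3287)/(2167 + √(-37*(-23 - 37))) = -3237/(2167 + √(-37*(-60))) = -3237/(2167 + √2220) = -3237/(2167 + 2*√555)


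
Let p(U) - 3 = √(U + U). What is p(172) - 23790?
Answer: -23787 + 2*√86 ≈ -23768.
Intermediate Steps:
p(U) = 3 + √2*√U (p(U) = 3 + √(U + U) = 3 + √(2*U) = 3 + √2*√U)
p(172) - 23790 = (3 + √2*√172) - 23790 = (3 + √2*(2*√43)) - 23790 = (3 + 2*√86) - 23790 = -23787 + 2*√86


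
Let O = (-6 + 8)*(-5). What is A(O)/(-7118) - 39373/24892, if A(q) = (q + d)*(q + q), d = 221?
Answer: -87606387/88590628 ≈ -0.98889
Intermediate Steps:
O = -10 (O = 2*(-5) = -10)
A(q) = 2*q*(221 + q) (A(q) = (q + 221)*(q + q) = (221 + q)*(2*q) = 2*q*(221 + q))
A(O)/(-7118) - 39373/24892 = (2*(-10)*(221 - 10))/(-7118) - 39373/24892 = (2*(-10)*211)*(-1/7118) - 39373*1/24892 = -4220*(-1/7118) - 39373/24892 = 2110/3559 - 39373/24892 = -87606387/88590628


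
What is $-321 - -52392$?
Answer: $52071$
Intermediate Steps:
$-321 - -52392 = -321 + 52392 = 52071$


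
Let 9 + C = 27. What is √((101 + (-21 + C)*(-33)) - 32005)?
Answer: I*√31805 ≈ 178.34*I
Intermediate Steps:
C = 18 (C = -9 + 27 = 18)
√((101 + (-21 + C)*(-33)) - 32005) = √((101 + (-21 + 18)*(-33)) - 32005) = √((101 - 3*(-33)) - 32005) = √((101 + 99) - 32005) = √(200 - 32005) = √(-31805) = I*√31805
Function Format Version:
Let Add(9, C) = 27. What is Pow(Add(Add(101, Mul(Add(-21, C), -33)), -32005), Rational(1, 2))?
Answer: Mul(I, Pow(31805, Rational(1, 2))) ≈ Mul(178.34, I)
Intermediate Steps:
C = 18 (C = Add(-9, 27) = 18)
Pow(Add(Add(101, Mul(Add(-21, C), -33)), -32005), Rational(1, 2)) = Pow(Add(Add(101, Mul(Add(-21, 18), -33)), -32005), Rational(1, 2)) = Pow(Add(Add(101, Mul(-3, -33)), -32005), Rational(1, 2)) = Pow(Add(Add(101, 99), -32005), Rational(1, 2)) = Pow(Add(200, -32005), Rational(1, 2)) = Pow(-31805, Rational(1, 2)) = Mul(I, Pow(31805, Rational(1, 2)))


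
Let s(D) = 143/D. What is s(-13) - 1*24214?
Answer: -24225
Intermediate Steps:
s(-13) - 1*24214 = 143/(-13) - 1*24214 = 143*(-1/13) - 24214 = -11 - 24214 = -24225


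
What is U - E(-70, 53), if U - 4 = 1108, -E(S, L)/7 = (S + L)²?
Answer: 3135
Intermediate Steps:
E(S, L) = -7*(L + S)² (E(S, L) = -7*(S + L)² = -7*(L + S)²)
U = 1112 (U = 4 + 1108 = 1112)
U - E(-70, 53) = 1112 - (-7)*(53 - 70)² = 1112 - (-7)*(-17)² = 1112 - (-7)*289 = 1112 - 1*(-2023) = 1112 + 2023 = 3135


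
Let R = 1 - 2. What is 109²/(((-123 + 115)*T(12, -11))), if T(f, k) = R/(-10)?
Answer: -59405/4 ≈ -14851.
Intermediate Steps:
R = -1
T(f, k) = ⅒ (T(f, k) = -1/(-10) = -1*(-⅒) = ⅒)
109²/(((-123 + 115)*T(12, -11))) = 109²/(((-123 + 115)*(⅒))) = 11881/((-8*⅒)) = 11881/(-⅘) = 11881*(-5/4) = -59405/4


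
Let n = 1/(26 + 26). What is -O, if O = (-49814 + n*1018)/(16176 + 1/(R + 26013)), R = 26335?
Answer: 33886299970/11008156237 ≈ 3.0783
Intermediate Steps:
n = 1/52 ≈ 0.019231
O = -33886299970/11008156237 (O = (-49814 + (1/52)*1018)/(16176 + 1/(26335 + 26013)) = (-49814 + 509/26)/(16176 + 1/52348) = -1294655/(26*(16176 + 1/52348)) = -1294655/(26*846781249/52348) = -1294655/26*52348/846781249 = -33886299970/11008156237 ≈ -3.0783)
-O = -1*(-33886299970/11008156237) = 33886299970/11008156237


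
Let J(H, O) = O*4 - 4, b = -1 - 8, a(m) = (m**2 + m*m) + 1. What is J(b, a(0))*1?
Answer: 0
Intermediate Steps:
a(m) = 1 + 2*m**2 (a(m) = (m**2 + m**2) + 1 = 2*m**2 + 1 = 1 + 2*m**2)
b = -9
J(H, O) = -4 + 4*O (J(H, O) = 4*O - 4 = -4 + 4*O)
J(b, a(0))*1 = (-4 + 4*(1 + 2*0**2))*1 = (-4 + 4*(1 + 2*0))*1 = (-4 + 4*(1 + 0))*1 = (-4 + 4*1)*1 = (-4 + 4)*1 = 0*1 = 0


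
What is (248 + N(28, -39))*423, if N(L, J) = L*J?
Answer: -357012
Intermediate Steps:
N(L, J) = J*L
(248 + N(28, -39))*423 = (248 - 39*28)*423 = (248 - 1092)*423 = -844*423 = -357012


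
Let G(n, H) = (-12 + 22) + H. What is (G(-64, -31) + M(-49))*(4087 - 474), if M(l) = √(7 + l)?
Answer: -75873 + 3613*I*√42 ≈ -75873.0 + 23415.0*I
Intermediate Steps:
G(n, H) = 10 + H
(G(-64, -31) + M(-49))*(4087 - 474) = ((10 - 31) + √(7 - 49))*(4087 - 474) = (-21 + √(-42))*3613 = (-21 + I*√42)*3613 = -75873 + 3613*I*√42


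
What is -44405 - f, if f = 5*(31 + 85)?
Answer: -44985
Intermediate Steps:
f = 580 (f = 5*116 = 580)
-44405 - f = -44405 - 1*580 = -44405 - 580 = -44985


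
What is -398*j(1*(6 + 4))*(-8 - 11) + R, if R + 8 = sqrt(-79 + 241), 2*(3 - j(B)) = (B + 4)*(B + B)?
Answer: -1036002 + 9*sqrt(2) ≈ -1.0360e+6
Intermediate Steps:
j(B) = 3 - B*(4 + B) (j(B) = 3 - (B + 4)*(B + B)/2 = 3 - (4 + B)*2*B/2 = 3 - B*(4 + B))
R = -8 + 9*sqrt(2) (R = -8 + sqrt(-79 + 241) = -8 + sqrt(162) = -8 + 9*sqrt(2) ≈ 4.7279)
-398*j(1*(6 + 4))*(-8 - 11) + R = -398*(3 - (1*(6 + 4))**2 - 4*(6 + 4))*(-8 - 11) + (-8 + 9*sqrt(2)) = -398*(3 - (1*10)**2 - 4*10)*(-19) + (-8 + 9*sqrt(2)) = -398*(3 - 1*10**2 - 4*10)*(-19) + (-8 + 9*sqrt(2)) = -398*(3 - 1*100 - 40)*(-19) + (-8 + 9*sqrt(2)) = -398*(3 - 100 - 40)*(-19) + (-8 + 9*sqrt(2)) = -(-54526)*(-19) + (-8 + 9*sqrt(2)) = -398*2603 + (-8 + 9*sqrt(2)) = -1035994 + (-8 + 9*sqrt(2)) = -1036002 + 9*sqrt(2)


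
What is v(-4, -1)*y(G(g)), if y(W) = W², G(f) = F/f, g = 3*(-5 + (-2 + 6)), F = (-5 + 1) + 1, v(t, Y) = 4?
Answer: 4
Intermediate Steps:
F = -3 (F = -4 + 1 = -3)
g = -3 (g = 3*(-5 + 4) = 3*(-1) = -3)
G(f) = -3/f
v(-4, -1)*y(G(g)) = 4*(-3/(-3))² = 4*(-3*(-⅓))² = 4*1² = 4*1 = 4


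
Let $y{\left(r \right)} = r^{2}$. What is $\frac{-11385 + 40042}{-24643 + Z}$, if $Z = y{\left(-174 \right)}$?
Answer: $\frac{28657}{5633} \approx 5.0873$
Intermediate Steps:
$Z = 30276$ ($Z = \left(-174\right)^{2} = 30276$)
$\frac{-11385 + 40042}{-24643 + Z} = \frac{-11385 + 40042}{-24643 + 30276} = \frac{28657}{5633}$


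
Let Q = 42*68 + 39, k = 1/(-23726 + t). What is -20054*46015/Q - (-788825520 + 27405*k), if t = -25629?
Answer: 4506559835287277/5715309 ≈ 7.8851e+8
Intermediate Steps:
k = -1/49355 (k = 1/(-23726 - 25629) = 1/(-49355) = -1/49355 ≈ -2.0261e-5)
Q = 2895 (Q = 2856 + 39 = 2895)
-20054*46015/Q - (-788825520 + 27405*k) = -20054/(2895/46015) - 27405/(1/(-28784 - 1/49355)) = -20054/(2895*(1/46015)) - 27405/(1/(-1420634321/49355)) = -20054/579/9203 - 27405/(-49355/1420634321) = -20054*9203/579 - 27405*(-1420634321/49355) = -184556962/579 + 7786496713401/9871 = 4506559835287277/5715309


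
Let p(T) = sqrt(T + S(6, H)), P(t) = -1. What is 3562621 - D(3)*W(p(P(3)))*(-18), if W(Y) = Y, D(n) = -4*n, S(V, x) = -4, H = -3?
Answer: 3562621 - 216*I*sqrt(5) ≈ 3.5626e+6 - 482.99*I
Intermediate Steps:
p(T) = sqrt(-4 + T) (p(T) = sqrt(T - 4) = sqrt(-4 + T))
3562621 - D(3)*W(p(P(3)))*(-18) = 3562621 - (-4*3)*sqrt(-4 - 1)*(-18) = 3562621 - (-12*I*sqrt(5))*(-18) = 3562621 - 216*I*sqrt(5)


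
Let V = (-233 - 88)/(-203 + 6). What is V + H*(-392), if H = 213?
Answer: -16448391/197 ≈ -83494.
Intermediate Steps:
V = 321/197 (V = -321/(-197) = -321*(-1/197) = 321/197 ≈ 1.6294)
V + H*(-392) = 321/197 + 213*(-392) = 321/197 - 83496 = -16448391/197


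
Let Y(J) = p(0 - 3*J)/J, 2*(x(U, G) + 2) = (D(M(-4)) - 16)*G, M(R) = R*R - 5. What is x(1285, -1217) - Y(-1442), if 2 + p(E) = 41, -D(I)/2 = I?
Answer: 33340521/1442 ≈ 23121.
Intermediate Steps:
M(R) = -5 + R**2 (M(R) = R**2 - 5 = -5 + R**2)
D(I) = -2*I
p(E) = 39 (p(E) = -2 + 41 = 39)
x(U, G) = -2 - 19*G (x(U, G) = -2 + ((-2*(-5 + (-4)**2) - 16)*G)/2 = -2 + ((-2*(-5 + 16) - 16)*G)/2 = -2 + ((-2*11 - 16)*G)/2 = -2 + ((-22 - 16)*G)/2 = -2 + (-38*G)/2 = -2 - 19*G)
Y(J) = 39/J
x(1285, -1217) - Y(-1442) = (-2 - 19*(-1217)) - 39/(-1442) = (-2 + 23123) - 39*(-1)/1442 = 23121 - 1*(-39/1442) = 23121 + 39/1442 = 33340521/1442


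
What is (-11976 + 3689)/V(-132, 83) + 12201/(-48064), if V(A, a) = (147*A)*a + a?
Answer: -19250781881/77404620736 ≈ -0.24870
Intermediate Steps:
V(A, a) = a + 147*A*a (V(A, a) = 147*A*a + a = a + 147*A*a)
(-11976 + 3689)/V(-132, 83) + 12201/(-48064) = (-11976 + 3689)/((83*(1 + 147*(-132)))) + 12201/(-48064) = -8287*1/(83*(1 - 19404)) + 12201*(-1/48064) = -8287/(83*(-19403)) - 12201/48064 = -8287/(-1610449) - 12201/48064 = -8287*(-1/1610449) - 12201/48064 = 8287/1610449 - 12201/48064 = -19250781881/77404620736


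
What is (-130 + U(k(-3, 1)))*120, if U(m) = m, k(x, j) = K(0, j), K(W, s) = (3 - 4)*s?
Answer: -15720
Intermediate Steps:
K(W, s) = -s
k(x, j) = -j
(-130 + U(k(-3, 1)))*120 = (-130 - 1*1)*120 = (-130 - 1)*120 = -131*120 = -15720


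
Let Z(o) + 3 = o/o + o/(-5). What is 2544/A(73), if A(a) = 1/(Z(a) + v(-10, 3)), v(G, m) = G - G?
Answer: -211152/5 ≈ -42230.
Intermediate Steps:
Z(o) = -2 - o/5 (Z(o) = -3 + (o/o + o/(-5)) = -3 + (1 + o*(-1/5)) = -3 + (1 - o/5) = -2 - o/5)
v(G, m) = 0
A(a) = 1/(-2 - a/5) (A(a) = 1/((-2 - a/5) + 0) = 1/(-2 - a/5))
2544/A(73) = 2544/((-5/(10 + 73))) = 2544/((-5/83)) = 2544/((-5*1/83)) = 2544/(-5/83) = 2544*(-83/5) = -211152/5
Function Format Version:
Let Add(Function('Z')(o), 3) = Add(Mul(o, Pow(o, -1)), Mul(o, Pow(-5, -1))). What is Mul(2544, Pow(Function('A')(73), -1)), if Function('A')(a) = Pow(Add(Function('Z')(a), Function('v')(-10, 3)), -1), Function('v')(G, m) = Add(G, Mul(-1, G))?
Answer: Rational(-211152, 5) ≈ -42230.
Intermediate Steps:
Function('Z')(o) = Add(-2, Mul(Rational(-1, 5), o)) (Function('Z')(o) = Add(-3, Add(Mul(o, Pow(o, -1)), Mul(o, Pow(-5, -1)))) = Add(-3, Add(1, Mul(o, Rational(-1, 5)))) = Add(-3, Add(1, Mul(Rational(-1, 5), o))) = Add(-2, Mul(Rational(-1, 5), o)))
Function('v')(G, m) = 0
Function('A')(a) = Pow(Add(-2, Mul(Rational(-1, 5), a)), -1) (Function('A')(a) = Pow(Add(Add(-2, Mul(Rational(-1, 5), a)), 0), -1) = Pow(Add(-2, Mul(Rational(-1, 5), a)), -1))
Mul(2544, Pow(Function('A')(73), -1)) = Mul(2544, Pow(Mul(-5, Pow(Add(10, 73), -1)), -1)) = Mul(2544, Pow(Mul(-5, Pow(83, -1)), -1)) = Mul(2544, Pow(Mul(-5, Rational(1, 83)), -1)) = Mul(2544, Pow(Rational(-5, 83), -1)) = Mul(2544, Rational(-83, 5)) = Rational(-211152, 5)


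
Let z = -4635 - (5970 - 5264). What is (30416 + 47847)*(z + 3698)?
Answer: -128586109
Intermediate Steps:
z = -5341 (z = -4635 - 1*706 = -4635 - 706 = -5341)
(30416 + 47847)*(z + 3698) = (30416 + 47847)*(-5341 + 3698) = 78263*(-1643) = -128586109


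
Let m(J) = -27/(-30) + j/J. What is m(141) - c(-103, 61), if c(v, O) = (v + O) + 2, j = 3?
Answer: 19233/470 ≈ 40.921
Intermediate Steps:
m(J) = 9/10 + 3/J (m(J) = -27/(-30) + 3/J = -27*(-1/30) + 3/J = 9/10 + 3/J)
c(v, O) = 2 + O + v (c(v, O) = (O + v) + 2 = 2 + O + v)
m(141) - c(-103, 61) = (9/10 + 3/141) - (2 + 61 - 103) = (9/10 + 3*(1/141)) - 1*(-40) = (9/10 + 1/47) + 40 = 433/470 + 40 = 19233/470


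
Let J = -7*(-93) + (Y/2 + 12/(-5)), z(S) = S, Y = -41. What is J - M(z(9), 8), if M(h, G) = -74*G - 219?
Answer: 14391/10 ≈ 1439.1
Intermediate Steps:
M(h, G) = -219 - 74*G
J = 6281/10 (J = -7*(-93) + (-41/2 + 12/(-5)) = 651 + (-41*1/2 + 12*(-1/5)) = 651 + (-41/2 - 12/5) = 651 - 229/10 = 6281/10 ≈ 628.10)
J - M(z(9), 8) = 6281/10 - (-219 - 74*8) = 6281/10 - (-219 - 592) = 6281/10 - 1*(-811) = 6281/10 + 811 = 14391/10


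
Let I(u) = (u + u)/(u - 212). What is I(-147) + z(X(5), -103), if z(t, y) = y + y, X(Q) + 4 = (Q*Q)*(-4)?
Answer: -73660/359 ≈ -205.18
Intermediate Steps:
X(Q) = -4 - 4*Q**2 (X(Q) = -4 + (Q*Q)*(-4) = -4 + Q**2*(-4) = -4 - 4*Q**2)
z(t, y) = 2*y
I(u) = 2*u/(-212 + u) (I(u) = (2*u)/(-212 + u) = 2*u/(-212 + u))
I(-147) + z(X(5), -103) = 2*(-147)/(-212 - 147) + 2*(-103) = 2*(-147)/(-359) - 206 = 2*(-147)*(-1/359) - 206 = 294/359 - 206 = -73660/359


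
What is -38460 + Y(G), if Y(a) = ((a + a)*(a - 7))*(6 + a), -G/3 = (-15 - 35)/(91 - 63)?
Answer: -53041395/1372 ≈ -38660.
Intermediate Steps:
G = 75/14 (G = -3*(-15 - 35)/(91 - 63) = -(-150)/28 = -3*(-25/14) = 75/14 ≈ 5.3571)
Y(a) = 2*a*(-7 + a)*(6 + a) (Y(a) = ((2*a)*(-7 + a))*(6 + a) = (2*a*(-7 + a))*(6 + a) = 2*a*(-7 + a)*(6 + a))
-38460 + Y(G) = -38460 + 2*(75/14)*(-42 + (75/14)² - 1*75/14) = -38460 + 2*(75/14)*(-42 + 5625/196 - 75/14) = -38460 + 2*(75/14)*(-3657/196) = -38460 - 274275/1372 = -53041395/1372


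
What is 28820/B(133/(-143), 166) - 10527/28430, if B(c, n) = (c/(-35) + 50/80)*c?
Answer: -670202870835157/14092495130 ≈ -47557.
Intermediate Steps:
B(c, n) = c*(5/8 - c/35) (B(c, n) = (c*(-1/35) + 50*(1/80))*c = (-c/35 + 5/8)*c = (5/8 - c/35)*c = c*(5/8 - c/35))
28820/B(133/(-143), 166) - 10527/28430 = 28820/(((133/(-143))*(175 - 1064/(-143))/280)) - 10527/28430 = 28820/(((133*(-1/143))*(175 - 1064*(-1)/143)/280)) - 10527*1/28430 = 28820/(((1/280)*(-133/143)*(175 - 8*(-133/143)))) - 10527/28430 = 28820/(((1/280)*(-133/143)*(175 + 1064/143))) - 10527/28430 = 28820/(((1/280)*(-133/143)*(26089/143))) - 10527/28430 = 28820/(-495691/817960) - 10527/28430 = 28820*(-817960/495691) - 10527/28430 = -23573607200/495691 - 10527/28430 = -670202870835157/14092495130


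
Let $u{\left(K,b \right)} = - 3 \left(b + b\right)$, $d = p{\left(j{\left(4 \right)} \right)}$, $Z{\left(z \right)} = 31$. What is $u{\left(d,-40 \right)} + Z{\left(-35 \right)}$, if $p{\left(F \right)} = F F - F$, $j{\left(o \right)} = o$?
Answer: $271$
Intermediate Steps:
$p{\left(F \right)} = F^{2} - F$
$d = 12$ ($d = 4 \left(-1 + 4\right) = 4 \cdot 3 = 12$)
$u{\left(K,b \right)} = - 6 b$ ($u{\left(K,b \right)} = - 3 \cdot 2 b = - 6 b$)
$u{\left(d,-40 \right)} + Z{\left(-35 \right)} = \left(-6\right) \left(-40\right) + 31 = 240 + 31 = 271$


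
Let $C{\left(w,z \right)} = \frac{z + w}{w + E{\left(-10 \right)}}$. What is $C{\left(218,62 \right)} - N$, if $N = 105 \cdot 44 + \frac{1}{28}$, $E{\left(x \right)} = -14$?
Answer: $- \frac{6595451}{1428} \approx -4618.7$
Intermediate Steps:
$C{\left(w,z \right)} = \frac{w + z}{-14 + w}$ ($C{\left(w,z \right)} = \frac{z + w}{w - 14} = \frac{w + z}{-14 + w}$)
$N = \frac{129361}{28}$ ($N = 4620 + \frac{1}{28} = \frac{129361}{28} \approx 4620.0$)
$C{\left(218,62 \right)} - N = \frac{218 + 62}{-14 + 218} - \frac{129361}{28} = \frac{1}{204} \cdot 280 - \frac{129361}{28} = \frac{70}{51} - \frac{129361}{28} = - \frac{6595451}{1428}$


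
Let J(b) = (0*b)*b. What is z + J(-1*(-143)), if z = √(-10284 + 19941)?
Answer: 3*√1073 ≈ 98.270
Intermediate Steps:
z = 3*√1073 (z = √9657 = 3*√1073 ≈ 98.270)
J(b) = 0 (J(b) = 0*b = 0)
z + J(-1*(-143)) = 3*√1073 + 0 = 3*√1073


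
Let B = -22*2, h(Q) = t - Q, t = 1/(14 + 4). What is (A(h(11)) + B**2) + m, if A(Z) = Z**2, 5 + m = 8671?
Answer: 3473857/324 ≈ 10722.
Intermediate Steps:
m = 8666 (m = -5 + 8671 = 8666)
t = 1/18 ≈ 0.055556
h(Q) = 1/18 - Q
B = -44
(A(h(11)) + B**2) + m = ((1/18 - 1*11)**2 + (-44)**2) + 8666 = ((1/18 - 11)**2 + 1936) + 8666 = ((-197/18)**2 + 1936) + 8666 = (38809/324 + 1936) + 8666 = 666073/324 + 8666 = 3473857/324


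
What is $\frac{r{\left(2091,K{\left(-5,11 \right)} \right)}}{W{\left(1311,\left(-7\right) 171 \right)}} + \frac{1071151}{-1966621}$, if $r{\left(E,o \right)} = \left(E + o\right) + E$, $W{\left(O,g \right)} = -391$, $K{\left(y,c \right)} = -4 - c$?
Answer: $- \frac{8613729748}{768948811} \approx -11.202$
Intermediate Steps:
$r{\left(E,o \right)} = o + 2 E$
$\frac{r{\left(2091,K{\left(-5,11 \right)} \right)}}{W{\left(1311,\left(-7\right) 171 \right)}} + \frac{1071151}{-1966621} = \frac{\left(-4 - 11\right) + 2 \cdot 2091}{-391} + \frac{1071151}{-1966621} = \left(\left(-4 - 11\right) + 4182\right) \left(- \frac{1}{391}\right) + 1071151 \left(- \frac{1}{1966621}\right) = \left(-15 + 4182\right) \left(- \frac{1}{391}\right) - \frac{1071151}{1966621} = 4167 \left(- \frac{1}{391}\right) - \frac{1071151}{1966621} = - \frac{4167}{391} - \frac{1071151}{1966621} = - \frac{8613729748}{768948811}$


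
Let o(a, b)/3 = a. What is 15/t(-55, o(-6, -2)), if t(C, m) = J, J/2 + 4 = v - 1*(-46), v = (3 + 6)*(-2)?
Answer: 5/16 ≈ 0.31250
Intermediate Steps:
v = -18 (v = 9*(-2) = -18)
o(a, b) = 3*a
J = 48 (J = -8 + 2*(-18 - 1*(-46)) = -8 + 2*(-18 + 46) = -8 + 2*28 = -8 + 56 = 48)
t(C, m) = 48
15/t(-55, o(-6, -2)) = 15/48 = 15*(1/48) = 5/16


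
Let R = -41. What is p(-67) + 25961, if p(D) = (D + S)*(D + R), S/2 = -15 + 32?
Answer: 29525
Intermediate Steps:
S = 34 (S = 2*(-15 + 32) = 2*17 = 34)
p(D) = (-41 + D)*(34 + D) (p(D) = (D + 34)*(D - 41) = (34 + D)*(-41 + D) = (-41 + D)*(34 + D))
p(-67) + 25961 = (-1394 + (-67)² - 7*(-67)) + 25961 = (-1394 + 4489 + 469) + 25961 = 3564 + 25961 = 29525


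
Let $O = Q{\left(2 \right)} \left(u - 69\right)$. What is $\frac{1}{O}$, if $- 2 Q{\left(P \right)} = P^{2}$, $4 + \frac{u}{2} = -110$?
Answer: $\frac{1}{594} \approx 0.0016835$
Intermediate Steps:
$u = -228$ ($u = -8 + 2 \left(-110\right) = -8 - 220 = -228$)
$Q{\left(P \right)} = - \frac{P^{2}}{2}$
$O = 594$ ($O = - \frac{2^{2}}{2} \left(-228 - 69\right) = \left(- \frac{1}{2}\right) 4 \left(-228 - 69\right) = \left(-2\right) \left(-297\right) = 594$)
$\frac{1}{O} = \frac{1}{594}$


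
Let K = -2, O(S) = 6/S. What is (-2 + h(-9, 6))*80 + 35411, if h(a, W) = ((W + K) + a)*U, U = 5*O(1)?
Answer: 23251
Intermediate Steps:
U = 30 (U = 5*(6/1) = 5*(6*1) = 5*6 = 30)
h(a, W) = -60 + 30*W + 30*a (h(a, W) = ((W - 2) + a)*30 = ((-2 + W) + a)*30 = (-2 + W + a)*30 = -60 + 30*W + 30*a)
(-2 + h(-9, 6))*80 + 35411 = (-2 + (-60 + 30*6 + 30*(-9)))*80 + 35411 = (-2 + (-60 + 180 - 270))*80 + 35411 = (-2 - 150)*80 + 35411 = -152*80 + 35411 = -12160 + 35411 = 23251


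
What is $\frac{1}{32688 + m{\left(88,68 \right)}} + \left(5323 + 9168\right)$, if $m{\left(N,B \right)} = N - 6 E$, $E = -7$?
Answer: $\frac{475565639}{32818} \approx 14491.0$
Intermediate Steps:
$m{\left(N,B \right)} = 42 + N$ ($m{\left(N,B \right)} = N - -42 = N + 42 = 42 + N$)
$\frac{1}{32688 + m{\left(88,68 \right)}} + \left(5323 + 9168\right) = \frac{1}{32688 + \left(42 + 88\right)} + \left(5323 + 9168\right) = \frac{1}{32688 + 130} + 14491 = \frac{1}{32818} + 14491 = \frac{475565639}{32818}$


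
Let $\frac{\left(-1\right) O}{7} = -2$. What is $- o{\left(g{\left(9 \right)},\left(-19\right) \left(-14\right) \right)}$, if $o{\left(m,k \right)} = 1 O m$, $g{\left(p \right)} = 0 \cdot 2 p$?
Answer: $0$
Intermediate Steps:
$O = 14$ ($O = \left(-7\right) \left(-2\right) = 14$)
$g{\left(p \right)} = 0$ ($g{\left(p \right)} = 0 p = 0$)
$o{\left(m,k \right)} = 14 m$ ($o{\left(m,k \right)} = 1 \cdot 14 m = 14 m$)
$- o{\left(g{\left(9 \right)},\left(-19\right) \left(-14\right) \right)} = - 14 \cdot 0 = \left(-1\right) 0 = 0$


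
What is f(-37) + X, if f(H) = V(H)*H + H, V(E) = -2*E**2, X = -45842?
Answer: 55427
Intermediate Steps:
f(H) = H - 2*H**3 (f(H) = (-2*H**2)*H + H = -2*H**3 + H = H - 2*H**3)
f(-37) + X = (-37 - 2*(-37)**3) - 45842 = (-37 - 2*(-50653)) - 45842 = (-37 + 101306) - 45842 = 101269 - 45842 = 55427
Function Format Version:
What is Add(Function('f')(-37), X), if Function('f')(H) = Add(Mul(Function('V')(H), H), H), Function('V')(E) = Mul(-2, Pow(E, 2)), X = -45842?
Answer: 55427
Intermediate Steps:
Function('f')(H) = Add(H, Mul(-2, Pow(H, 3))) (Function('f')(H) = Add(Mul(Mul(-2, Pow(H, 2)), H), H) = Add(Mul(-2, Pow(H, 3)), H) = Add(H, Mul(-2, Pow(H, 3))))
Add(Function('f')(-37), X) = Add(Add(-37, Mul(-2, Pow(-37, 3))), -45842) = Add(Add(-37, Mul(-2, -50653)), -45842) = Add(Add(-37, 101306), -45842) = Add(101269, -45842) = 55427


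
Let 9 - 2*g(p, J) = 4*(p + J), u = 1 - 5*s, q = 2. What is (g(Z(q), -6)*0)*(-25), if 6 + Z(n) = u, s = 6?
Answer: 0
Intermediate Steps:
u = -29 (u = 1 - 5*6 = 1 - 30 = -29)
Z(n) = -35 (Z(n) = -6 - 29 = -35)
g(p, J) = 9/2 - 2*J - 2*p (g(p, J) = 9/2 - 2*(p + J) = 9/2 - 2*(J + p) = 9/2 - (4*J + 4*p)/2 = 9/2 + (-2*J - 2*p) = 9/2 - 2*J - 2*p)
(g(Z(q), -6)*0)*(-25) = ((9/2 - 2*(-6) - 2*(-35))*0)*(-25) = ((9/2 + 12 + 70)*0)*(-25) = ((173/2)*0)*(-25) = 0*(-25) = 0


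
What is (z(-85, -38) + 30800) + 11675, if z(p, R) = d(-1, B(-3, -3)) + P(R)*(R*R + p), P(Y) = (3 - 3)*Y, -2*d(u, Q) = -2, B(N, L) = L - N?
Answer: 42476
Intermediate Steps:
d(u, Q) = 1 (d(u, Q) = -½*(-2) = 1)
P(Y) = 0 (P(Y) = 0*Y = 0)
z(p, R) = 1 (z(p, R) = 1 + 0*(R*R + p) = 1 + 0*(R² + p) = 1 + 0*(p + R²) = 1 + 0 = 1)
(z(-85, -38) + 30800) + 11675 = (1 + 30800) + 11675 = 30801 + 11675 = 42476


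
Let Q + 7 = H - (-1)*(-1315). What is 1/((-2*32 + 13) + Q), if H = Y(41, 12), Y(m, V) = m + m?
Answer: -1/1291 ≈ -0.00077459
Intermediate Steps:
Y(m, V) = 2*m
H = 82 (H = 2*41 = 82)
Q = -1240 (Q = -7 + (82 - (-1)*(-1315)) = -7 + (82 - 1*1315) = -7 + (82 - 1315) = -7 - 1233 = -1240)
1/((-2*32 + 13) + Q) = 1/((-2*32 + 13) - 1240) = 1/((-64 + 13) - 1240) = 1/(-51 - 1240) = 1/(-1291) = -1/1291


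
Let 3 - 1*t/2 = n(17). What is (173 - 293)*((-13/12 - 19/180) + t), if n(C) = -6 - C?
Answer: -18292/3 ≈ -6097.3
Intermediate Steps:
t = 52 (t = 6 - 2*(-6 - 1*17) = 6 - 2*(-6 - 17) = 6 - 2*(-23) = 6 + 46 = 52)
(173 - 293)*((-13/12 - 19/180) + t) = (173 - 293)*((-13/12 - 19/180) + 52) = -120*((-13*1/12 - 19*1/180) + 52) = -120*((-13/12 - 19/180) + 52) = -120*(-107/90 + 52) = -120*4573/90 = -18292/3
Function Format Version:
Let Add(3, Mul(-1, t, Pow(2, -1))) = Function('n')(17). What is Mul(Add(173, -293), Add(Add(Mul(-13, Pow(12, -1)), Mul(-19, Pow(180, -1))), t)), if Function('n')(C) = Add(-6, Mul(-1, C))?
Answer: Rational(-18292, 3) ≈ -6097.3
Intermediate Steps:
t = 52 (t = Add(6, Mul(-2, Add(-6, Mul(-1, 17)))) = Add(6, Mul(-2, Add(-6, -17))) = Add(6, Mul(-2, -23)) = Add(6, 46) = 52)
Mul(Add(173, -293), Add(Add(Mul(-13, Pow(12, -1)), Mul(-19, Pow(180, -1))), t)) = Mul(Add(173, -293), Add(Add(Mul(-13, Pow(12, -1)), Mul(-19, Pow(180, -1))), 52)) = Mul(-120, Add(Add(Mul(-13, Rational(1, 12)), Mul(-19, Rational(1, 180))), 52)) = Mul(-120, Add(Add(Rational(-13, 12), Rational(-19, 180)), 52)) = Mul(-120, Add(Rational(-107, 90), 52)) = Mul(-120, Rational(4573, 90)) = Rational(-18292, 3)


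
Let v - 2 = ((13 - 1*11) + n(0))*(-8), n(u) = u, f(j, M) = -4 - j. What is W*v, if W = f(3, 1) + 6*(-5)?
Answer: 518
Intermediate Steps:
v = -14 (v = 2 + ((13 - 1*11) + 0)*(-8) = 2 + ((13 - 11) + 0)*(-8) = 2 + (2 + 0)*(-8) = 2 + 2*(-8) = 2 - 16 = -14)
W = -37 (W = (-4 - 1*3) + 6*(-5) = (-4 - 3) - 30 = -7 - 30 = -37)
W*v = -37*(-14) = 518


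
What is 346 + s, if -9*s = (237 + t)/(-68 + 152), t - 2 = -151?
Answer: 65372/189 ≈ 345.88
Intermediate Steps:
t = -149 (t = 2 - 151 = -149)
s = -22/189 (s = -(237 - 149)/(9*(-68 + 152)) = -88/(9*84) = -1/9*22/21 = -22/189 ≈ -0.11640)
346 + s = 346 - 22/189 = 65372/189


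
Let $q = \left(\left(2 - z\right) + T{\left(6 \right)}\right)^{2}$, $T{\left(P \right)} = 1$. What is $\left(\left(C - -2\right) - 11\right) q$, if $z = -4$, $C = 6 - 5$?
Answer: $-392$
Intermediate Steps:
$C = 1$ ($C = 6 - 5 = 1$)
$q = 49$ ($q = \left(\left(2 - -4\right) + 1\right)^{2} = \left(\left(2 + 4\right) + 1\right)^{2} = \left(6 + 1\right)^{2} = 7^{2} = 49$)
$\left(\left(C - -2\right) - 11\right) q = \left(\left(1 - -2\right) - 11\right) 49 = \left(\left(1 + 2\right) - 11\right) 49 = \left(3 - 11\right) 49 = \left(-8\right) 49 = -392$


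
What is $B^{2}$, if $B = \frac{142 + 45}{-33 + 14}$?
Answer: $\frac{34969}{361} \approx 96.867$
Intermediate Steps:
$B = - \frac{187}{19}$ ($B = \frac{187}{-19} = 187 \left(- \frac{1}{19}\right) = - \frac{187}{19} \approx -9.8421$)
$B^{2} = \left(- \frac{187}{19}\right)^{2} = \frac{34969}{361}$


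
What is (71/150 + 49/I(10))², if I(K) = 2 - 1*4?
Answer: 3247204/5625 ≈ 577.28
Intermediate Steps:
I(K) = -2 (I(K) = 2 - 4 = -2)
(71/150 + 49/I(10))² = (71/150 + 49/(-2))² = (71*(1/150) + 49*(-½))² = (71/150 - 49/2)² = (-1802/75)² = 3247204/5625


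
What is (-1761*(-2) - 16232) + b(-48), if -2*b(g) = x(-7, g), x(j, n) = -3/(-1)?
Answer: -25423/2 ≈ -12712.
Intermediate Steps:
x(j, n) = 3 (x(j, n) = -3*(-1) = 3)
b(g) = -3/2 (b(g) = -1/2*3 = -3/2)
(-1761*(-2) - 16232) + b(-48) = (-1761*(-2) - 16232) - 3/2 = (3522 - 16232) - 3/2 = -12710 - 3/2 = -25423/2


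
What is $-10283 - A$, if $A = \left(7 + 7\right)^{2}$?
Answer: $-10479$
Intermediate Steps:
$A = 196$ ($A = 14^{2} = 196$)
$-10283 - A = -10283 - 196 = -10479$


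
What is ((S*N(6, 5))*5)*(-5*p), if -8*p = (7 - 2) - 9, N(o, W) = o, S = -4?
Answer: 300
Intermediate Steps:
p = ½ (p = -((7 - 2) - 9)/8 = -(5 - 9)/8 = -⅛*(-4) = ½ ≈ 0.50000)
((S*N(6, 5))*5)*(-5*p) = (-4*6*5)*(-5*½) = -24*5*(-5/2) = -120*(-5/2) = 300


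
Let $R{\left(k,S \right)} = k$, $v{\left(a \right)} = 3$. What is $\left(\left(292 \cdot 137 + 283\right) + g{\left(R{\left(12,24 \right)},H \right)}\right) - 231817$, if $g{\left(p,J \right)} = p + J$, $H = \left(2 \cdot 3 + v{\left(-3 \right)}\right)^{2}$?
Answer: $-191437$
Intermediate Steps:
$H = 81$ ($H = \left(2 \cdot 3 + 3\right)^{2} = \left(6 + 3\right)^{2} = 9^{2} = 81$)
$g{\left(p,J \right)} = J + p$
$\left(\left(292 \cdot 137 + 283\right) + g{\left(R{\left(12,24 \right)},H \right)}\right) - 231817 = \left(\left(292 \cdot 137 + 283\right) + \left(81 + 12\right)\right) - 231817 = \left(\left(40004 + 283\right) + 93\right) - 231817 = \left(40287 + 93\right) - 231817 = 40380 - 231817 = -191437$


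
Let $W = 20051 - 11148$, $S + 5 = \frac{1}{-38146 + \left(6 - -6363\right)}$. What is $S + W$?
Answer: $\frac{282751745}{31777} \approx 8898.0$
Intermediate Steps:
$S = - \frac{158886}{31777}$ ($S = -5 + \frac{1}{-38146 + \left(6 - -6363\right)} = -5 + \frac{1}{-38146 + \left(6 + 6363\right)} = -5 + \frac{1}{-38146 + 6369} = -5 + \frac{1}{-31777} = -5 - \frac{1}{31777} = - \frac{158886}{31777} \approx -5.0$)
$W = 8903$ ($W = 20051 - 11148 = 8903$)
$S + W = - \frac{158886}{31777} + 8903 = \frac{282751745}{31777}$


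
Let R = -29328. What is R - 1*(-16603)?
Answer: -12725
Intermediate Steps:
R - 1*(-16603) = -29328 - 1*(-16603) = -29328 + 16603 = -12725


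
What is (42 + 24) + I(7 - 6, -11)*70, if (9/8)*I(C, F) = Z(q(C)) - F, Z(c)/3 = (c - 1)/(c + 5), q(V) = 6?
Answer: 82694/99 ≈ 835.29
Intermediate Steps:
Z(c) = 3*(-1 + c)/(5 + c) (Z(c) = 3*((c - 1)/(c + 5)) = 3*((-1 + c)/(5 + c)) = 3*(-1 + c)/(5 + c))
I(C, F) = 40/33 - 8*F/9 (I(C, F) = 8*(3*(-1 + 6)/(5 + 6) - F)/9 = 8*(3*5/11 - F)/9 = 8*(3*(1/11)*5 - F)/9 = 8*(15/11 - F)/9 = 40/33 - 8*F/9)
(42 + 24) + I(7 - 6, -11)*70 = (42 + 24) + (40/33 - 8/9*(-11))*70 = 66 + (40/33 + 88/9)*70 = 66 + (1088/99)*70 = 66 + 76160/99 = 82694/99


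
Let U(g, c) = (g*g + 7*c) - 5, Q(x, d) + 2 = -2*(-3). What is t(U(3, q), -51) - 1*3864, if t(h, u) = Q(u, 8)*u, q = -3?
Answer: -4068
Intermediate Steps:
Q(x, d) = 4 (Q(x, d) = -2 - 2*(-3) = -2 + 6 = 4)
U(g, c) = -5 + g**2 + 7*c (U(g, c) = (g**2 + 7*c) - 5 = -5 + g**2 + 7*c)
t(h, u) = 4*u
t(U(3, q), -51) - 1*3864 = 4*(-51) - 1*3864 = -204 - 3864 = -4068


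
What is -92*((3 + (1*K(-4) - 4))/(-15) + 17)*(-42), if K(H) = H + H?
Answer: 340032/5 ≈ 68006.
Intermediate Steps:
K(H) = 2*H
-92*((3 + (1*K(-4) - 4))/(-15) + 17)*(-42) = -92*((3 + (1*(2*(-4)) - 4))/(-15) + 17)*(-42) = -92*((3 + (1*(-8) - 4))*(-1/15) + 17)*(-42) = -92*((3 + (-8 - 4))*(-1/15) + 17)*(-42) = -92*((3 - 12)*(-1/15) + 17)*(-42) = -92*(-9*(-1/15) + 17)*(-42) = -92*(3/5 + 17)*(-42) = -8096*(-42)/5 = -92*(-3696/5) = 340032/5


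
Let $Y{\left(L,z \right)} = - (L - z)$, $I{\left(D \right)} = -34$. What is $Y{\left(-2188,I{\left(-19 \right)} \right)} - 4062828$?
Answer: $-4060674$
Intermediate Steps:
$Y{\left(L,z \right)} = z - L$
$Y{\left(-2188,I{\left(-19 \right)} \right)} - 4062828 = \left(-34 - -2188\right) - 4062828 = \left(-34 + 2188\right) - 4062828 = 2154 - 4062828 = -4060674$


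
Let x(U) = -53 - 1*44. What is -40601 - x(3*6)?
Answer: -40504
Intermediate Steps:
x(U) = -97 (x(U) = -53 - 44 = -97)
-40601 - x(3*6) = -40601 - 1*(-97) = -40601 + 97 = -40504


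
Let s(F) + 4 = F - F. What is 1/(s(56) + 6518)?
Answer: 1/6514 ≈ 0.00015352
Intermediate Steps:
s(F) = -4 (s(F) = -4 + (F - F) = -4 + 0 = -4)
1/(s(56) + 6518) = 1/(-4 + 6518) = 1/6514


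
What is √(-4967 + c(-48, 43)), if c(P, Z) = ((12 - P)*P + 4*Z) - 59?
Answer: I*√7734 ≈ 87.943*I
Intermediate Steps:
c(P, Z) = -59 + 4*Z + P*(12 - P) (c(P, Z) = (P*(12 - P) + 4*Z) - 59 = (4*Z + P*(12 - P)) - 59 = -59 + 4*Z + P*(12 - P))
√(-4967 + c(-48, 43)) = √(-4967 + (-59 - 1*(-48)² + 4*43 + 12*(-48))) = √(-4967 + (-59 - 1*2304 + 172 - 576)) = √(-4967 + (-59 - 2304 + 172 - 576)) = √(-4967 - 2767) = √(-7734) = I*√7734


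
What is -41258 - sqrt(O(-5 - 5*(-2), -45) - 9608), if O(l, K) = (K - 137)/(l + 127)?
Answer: -41258 - I*sqrt(41858454)/66 ≈ -41258.0 - 98.027*I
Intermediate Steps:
O(l, K) = (-137 + K)/(127 + l)
-41258 - sqrt(O(-5 - 5*(-2), -45) - 9608) = -41258 - sqrt((-137 - 45)/(127 + (-5 - 5*(-2))) - 9608) = -41258 - sqrt(-182/(127 + (-5 + 10)) - 9608) = -41258 - sqrt(-182/(127 + 5) - 9608) = -41258 - sqrt(-182/132 - 9608) = -41258 - sqrt((1/132)*(-182) - 9608) = -41258 - sqrt(-91/66 - 9608) = -41258 - sqrt(-634219/66) = -41258 - I*sqrt(41858454)/66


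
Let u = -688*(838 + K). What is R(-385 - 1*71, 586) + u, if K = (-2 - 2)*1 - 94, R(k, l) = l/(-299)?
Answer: -152227466/299 ≈ -5.0912e+5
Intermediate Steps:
R(k, l) = -l/299 (R(k, l) = l*(-1/299) = -l/299)
K = -98 (K = -4*1 - 94 = -4 - 94 = -98)
u = -509120 (u = -688*(838 - 98) = -688*740 = -509120)
R(-385 - 1*71, 586) + u = -1/299*586 - 509120 = -586/299 - 509120 = -152227466/299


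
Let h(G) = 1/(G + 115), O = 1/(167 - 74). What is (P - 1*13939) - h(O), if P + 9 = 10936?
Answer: -32216445/10696 ≈ -3012.0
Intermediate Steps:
P = 10927 (P = -9 + 10936 = 10927)
O = 1/93 ≈ 0.010753
h(G) = 1/(115 + G)
(P - 1*13939) - h(O) = (10927 - 1*13939) - 1/(115 + 1/93) = (10927 - 13939) - 1/10696/93 = -3012 - 1*93/10696 = -3012 - 93/10696 = -32216445/10696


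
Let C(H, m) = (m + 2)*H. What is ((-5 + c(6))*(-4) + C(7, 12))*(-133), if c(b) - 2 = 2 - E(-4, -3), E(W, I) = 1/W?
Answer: -13433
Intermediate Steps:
c(b) = 17/4 (c(b) = 2 + (2 - 1/(-4)) = 2 + (2 - 1*(-1/4)) = 2 + (2 + 1/4) = 2 + 9/4 = 17/4)
C(H, m) = H*(2 + m) (C(H, m) = (2 + m)*H = H*(2 + m))
((-5 + c(6))*(-4) + C(7, 12))*(-133) = ((-5 + 17/4)*(-4) + 7*(2 + 12))*(-133) = (-3/4*(-4) + 7*14)*(-133) = (3 + 98)*(-133) = 101*(-133) = -13433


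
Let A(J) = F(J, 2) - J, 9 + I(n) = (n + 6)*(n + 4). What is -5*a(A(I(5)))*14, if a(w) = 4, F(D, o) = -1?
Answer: -280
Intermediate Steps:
I(n) = -9 + (4 + n)*(6 + n) (I(n) = -9 + (n + 6)*(n + 4) = -9 + (6 + n)*(4 + n) = -9 + (4 + n)*(6 + n))
A(J) = -1 - J
-5*a(A(I(5)))*14 = -5*4*14 = -20*14 = -280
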